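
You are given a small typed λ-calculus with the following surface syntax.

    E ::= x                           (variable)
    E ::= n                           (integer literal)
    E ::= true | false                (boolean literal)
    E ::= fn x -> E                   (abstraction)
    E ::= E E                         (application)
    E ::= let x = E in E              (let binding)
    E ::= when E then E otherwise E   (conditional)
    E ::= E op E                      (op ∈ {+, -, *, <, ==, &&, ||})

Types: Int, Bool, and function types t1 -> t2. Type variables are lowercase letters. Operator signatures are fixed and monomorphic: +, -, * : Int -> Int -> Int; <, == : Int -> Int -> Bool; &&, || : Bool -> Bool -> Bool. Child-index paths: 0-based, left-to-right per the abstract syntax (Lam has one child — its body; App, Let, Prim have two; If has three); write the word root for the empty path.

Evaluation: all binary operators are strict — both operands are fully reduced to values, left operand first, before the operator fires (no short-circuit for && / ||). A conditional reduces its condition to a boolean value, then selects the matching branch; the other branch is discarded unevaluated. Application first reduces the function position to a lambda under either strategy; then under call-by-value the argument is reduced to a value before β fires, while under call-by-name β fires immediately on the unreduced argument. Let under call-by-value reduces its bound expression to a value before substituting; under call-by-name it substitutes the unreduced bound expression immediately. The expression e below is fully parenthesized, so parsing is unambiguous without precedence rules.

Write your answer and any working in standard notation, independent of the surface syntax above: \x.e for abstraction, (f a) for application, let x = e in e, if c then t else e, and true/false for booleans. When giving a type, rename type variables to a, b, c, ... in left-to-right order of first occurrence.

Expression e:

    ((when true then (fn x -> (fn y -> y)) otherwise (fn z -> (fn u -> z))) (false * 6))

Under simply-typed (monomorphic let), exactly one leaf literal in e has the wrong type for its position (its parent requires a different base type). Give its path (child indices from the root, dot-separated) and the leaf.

Trace:
  unify Bool ~ Bool
y : b
\y._ : b -> b
\x._ : a -> b -> b
z : c
\u._ : d -> c
\z._ : c -> d -> c
  unify a -> b -> b ~ c -> d -> c
  unify a ~ c
  unify b -> b ~ d -> c
  unify b ~ d
  unify d ~ c
  unify Bool ~ Int
  FAIL: mismatch Bool ~ Int

Answer: 1.0 : false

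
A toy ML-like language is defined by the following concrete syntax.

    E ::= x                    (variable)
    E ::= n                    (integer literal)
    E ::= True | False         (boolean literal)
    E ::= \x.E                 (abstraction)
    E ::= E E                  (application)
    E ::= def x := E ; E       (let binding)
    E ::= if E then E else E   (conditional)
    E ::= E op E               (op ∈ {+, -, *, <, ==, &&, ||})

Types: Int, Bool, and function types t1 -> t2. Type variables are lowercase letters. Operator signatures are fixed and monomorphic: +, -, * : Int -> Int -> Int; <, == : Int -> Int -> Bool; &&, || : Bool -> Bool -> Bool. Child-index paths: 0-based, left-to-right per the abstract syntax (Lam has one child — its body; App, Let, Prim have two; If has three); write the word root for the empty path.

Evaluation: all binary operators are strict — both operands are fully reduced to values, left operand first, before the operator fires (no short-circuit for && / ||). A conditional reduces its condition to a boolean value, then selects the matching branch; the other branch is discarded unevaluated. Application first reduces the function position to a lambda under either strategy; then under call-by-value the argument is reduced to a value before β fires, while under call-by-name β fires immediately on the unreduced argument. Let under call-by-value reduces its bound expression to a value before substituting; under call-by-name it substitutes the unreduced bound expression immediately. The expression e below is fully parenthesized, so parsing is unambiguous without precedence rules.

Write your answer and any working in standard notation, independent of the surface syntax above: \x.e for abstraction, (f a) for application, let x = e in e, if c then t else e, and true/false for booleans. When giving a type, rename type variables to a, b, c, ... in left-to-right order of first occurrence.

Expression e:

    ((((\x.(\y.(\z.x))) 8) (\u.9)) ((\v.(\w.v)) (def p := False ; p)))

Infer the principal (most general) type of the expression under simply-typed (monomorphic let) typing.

Derivation:
x : a
\z._ : c -> a
\y._ : b -> c -> a
\x._ : a -> b -> c -> a
  unify a -> b -> c -> a ~ Int -> d
  unify a ~ Int
  unify b -> c -> Int ~ d
_ _ : b -> c -> Int
\u._ : e -> Int
  unify b -> c -> Int ~ (e -> Int) -> f
  unify b ~ e -> Int
  unify c -> Int ~ f
_ _ : c -> Int
v : g
\w._ : h -> g
\v._ : g -> h -> g
let p : Bool
p : Bool
  unify g -> h -> g ~ Bool -> i
  unify g ~ Bool
  unify h -> Bool ~ i
_ _ : h -> Bool
  unify c -> Int ~ (h -> Bool) -> j
  unify c ~ h -> Bool
  unify Int ~ j
_ _ : Int

Answer: Int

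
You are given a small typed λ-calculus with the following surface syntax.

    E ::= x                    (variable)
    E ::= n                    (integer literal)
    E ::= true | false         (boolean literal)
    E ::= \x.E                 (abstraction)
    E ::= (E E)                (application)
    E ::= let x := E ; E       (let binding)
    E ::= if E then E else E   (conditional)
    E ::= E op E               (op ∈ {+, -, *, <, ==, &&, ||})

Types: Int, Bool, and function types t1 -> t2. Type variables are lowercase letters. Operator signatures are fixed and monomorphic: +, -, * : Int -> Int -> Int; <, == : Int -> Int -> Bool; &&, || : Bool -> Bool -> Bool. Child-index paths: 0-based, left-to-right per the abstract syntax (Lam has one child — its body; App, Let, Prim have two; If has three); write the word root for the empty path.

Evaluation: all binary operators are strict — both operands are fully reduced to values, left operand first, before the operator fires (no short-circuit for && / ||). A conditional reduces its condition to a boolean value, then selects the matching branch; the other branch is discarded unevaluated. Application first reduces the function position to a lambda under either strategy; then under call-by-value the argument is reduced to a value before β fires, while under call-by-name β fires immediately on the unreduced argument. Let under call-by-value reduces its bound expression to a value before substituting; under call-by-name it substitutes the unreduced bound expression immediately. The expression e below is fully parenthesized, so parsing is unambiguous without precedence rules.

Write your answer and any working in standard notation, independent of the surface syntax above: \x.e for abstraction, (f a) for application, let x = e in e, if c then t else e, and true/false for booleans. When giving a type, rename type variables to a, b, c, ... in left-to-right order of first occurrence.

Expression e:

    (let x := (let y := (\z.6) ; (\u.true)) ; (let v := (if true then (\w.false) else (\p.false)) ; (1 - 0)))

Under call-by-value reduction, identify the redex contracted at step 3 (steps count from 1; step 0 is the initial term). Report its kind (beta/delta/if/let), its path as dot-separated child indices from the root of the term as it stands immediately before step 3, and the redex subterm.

Answer: if at 0 : (if true then (\w.false) else (\p.false))

Trace:
step 0: (let x = (let y = (\z.6) in (\u.true)) in (let v = (if true then (\w.false) else (\p.false)) in (1 - 0)))
step 1: [let@0] (let x = (\u.true) in (let v = (if true then (\w.false) else (\p.false)) in (1 - 0)))
step 2: [let@root] (let v = (if true then (\w.false) else (\p.false)) in (1 - 0))
step 3: [if@0] (let v = (\w.false) in (1 - 0))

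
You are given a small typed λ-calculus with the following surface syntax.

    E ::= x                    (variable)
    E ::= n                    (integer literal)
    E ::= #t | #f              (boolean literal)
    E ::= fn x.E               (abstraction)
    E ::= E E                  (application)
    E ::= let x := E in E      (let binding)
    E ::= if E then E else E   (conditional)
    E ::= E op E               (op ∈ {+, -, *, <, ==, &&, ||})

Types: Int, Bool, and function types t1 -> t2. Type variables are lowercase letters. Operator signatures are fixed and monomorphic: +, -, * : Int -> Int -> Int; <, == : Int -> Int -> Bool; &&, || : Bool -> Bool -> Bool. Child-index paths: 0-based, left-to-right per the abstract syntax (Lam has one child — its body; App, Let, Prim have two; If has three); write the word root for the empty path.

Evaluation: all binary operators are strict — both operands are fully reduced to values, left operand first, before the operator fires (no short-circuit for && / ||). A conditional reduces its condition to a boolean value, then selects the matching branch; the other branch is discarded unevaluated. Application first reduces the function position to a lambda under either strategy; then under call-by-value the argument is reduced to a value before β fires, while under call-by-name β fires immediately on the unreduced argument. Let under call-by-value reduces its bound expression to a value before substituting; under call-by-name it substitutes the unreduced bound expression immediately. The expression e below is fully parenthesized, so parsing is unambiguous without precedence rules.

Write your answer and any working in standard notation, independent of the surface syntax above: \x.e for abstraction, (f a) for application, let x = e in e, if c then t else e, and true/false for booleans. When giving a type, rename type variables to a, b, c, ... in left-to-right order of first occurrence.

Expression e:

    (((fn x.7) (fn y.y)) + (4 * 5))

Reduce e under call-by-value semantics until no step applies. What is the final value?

Working:
step 0: (((\x.7) (\y.y)) + (4 * 5))
step 1: [beta@0] (7 + (4 * 5))
step 2: [delta@1] (7 + 20)
step 3: [delta@root] 27

Answer: 27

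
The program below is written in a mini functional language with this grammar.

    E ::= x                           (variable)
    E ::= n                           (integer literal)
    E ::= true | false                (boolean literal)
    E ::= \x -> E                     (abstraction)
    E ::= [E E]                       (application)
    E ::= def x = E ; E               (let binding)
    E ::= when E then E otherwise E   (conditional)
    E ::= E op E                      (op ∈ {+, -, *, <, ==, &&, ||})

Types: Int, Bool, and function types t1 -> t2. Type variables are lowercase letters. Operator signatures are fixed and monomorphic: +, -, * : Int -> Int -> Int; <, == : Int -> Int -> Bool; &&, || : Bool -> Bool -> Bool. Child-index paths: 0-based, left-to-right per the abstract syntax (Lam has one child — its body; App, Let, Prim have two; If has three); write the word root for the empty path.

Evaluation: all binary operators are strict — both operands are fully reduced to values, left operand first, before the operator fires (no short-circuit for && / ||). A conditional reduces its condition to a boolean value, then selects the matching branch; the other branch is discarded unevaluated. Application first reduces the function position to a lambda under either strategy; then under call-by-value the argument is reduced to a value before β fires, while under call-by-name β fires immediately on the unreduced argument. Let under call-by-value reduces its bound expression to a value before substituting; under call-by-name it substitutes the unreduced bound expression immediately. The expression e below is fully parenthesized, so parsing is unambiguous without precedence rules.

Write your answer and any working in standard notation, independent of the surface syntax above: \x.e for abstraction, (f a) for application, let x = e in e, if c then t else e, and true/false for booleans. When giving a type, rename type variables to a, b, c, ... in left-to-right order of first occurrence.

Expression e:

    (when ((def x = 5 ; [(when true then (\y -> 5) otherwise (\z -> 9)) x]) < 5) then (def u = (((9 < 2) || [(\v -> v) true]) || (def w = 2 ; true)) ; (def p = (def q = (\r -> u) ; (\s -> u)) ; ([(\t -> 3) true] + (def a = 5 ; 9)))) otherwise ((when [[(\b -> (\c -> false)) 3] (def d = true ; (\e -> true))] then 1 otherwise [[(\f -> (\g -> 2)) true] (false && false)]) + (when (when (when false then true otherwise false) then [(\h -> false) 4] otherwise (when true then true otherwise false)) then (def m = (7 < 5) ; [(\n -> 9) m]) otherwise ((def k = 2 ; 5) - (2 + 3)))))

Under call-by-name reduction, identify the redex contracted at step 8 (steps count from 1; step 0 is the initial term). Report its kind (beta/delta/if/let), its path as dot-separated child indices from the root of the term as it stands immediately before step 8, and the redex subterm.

Answer: if at 0 : (if false then 1 else (((\f.(\g.2)) true) (false && false)))

Working:
step 0: (if ((let x = 5 in ((if true then (\y.5) else (\z.9)) x)) < 5) then (let u = (((9 < 2) || ((\v.v) true)) || (let w = 2 in true)) in (let p = (let q = (\r.u) in (\s.u)) in (((\t.3) true) + (let a = 5 in 9)))) else ((if (((\b.(\c.false)) 3) (let d = true in (\e.true))) then 1 else (((\f.(\g.2)) true) (false && false))) + (if (if (if false then true else false) then ((\h.false) 4) else (if true then true else false)) then (let m = (7 < 5) in ((\n.9) m)) else ((let k = 2 in 5) - (2 + 3)))))
step 1: [let@0.0] (if (((if true then (\y.5) else (\z.9)) 5) < 5) then (let u = (((9 < 2) || ((\v.v) true)) || (let w = 2 in true)) in (let p = (let q = (\r.u) in (\s.u)) in (((\t.3) true) + (let a = 5 in 9)))) else ((if (((\b.(\c.false)) 3) (let d = true in (\e.true))) then 1 else (((\f.(\g.2)) true) (false && false))) + (if (if (if false then true else false) then ((\h.false) 4) else (if true then true else false)) then (let m = (7 < 5) in ((\n.9) m)) else ((let k = 2 in 5) - (2 + 3)))))
step 2: [if@0.0.0] (if (((\y.5) 5) < 5) then (let u = (((9 < 2) || ((\v.v) true)) || (let w = 2 in true)) in (let p = (let q = (\r.u) in (\s.u)) in (((\t.3) true) + (let a = 5 in 9)))) else ((if (((\b.(\c.false)) 3) (let d = true in (\e.true))) then 1 else (((\f.(\g.2)) true) (false && false))) + (if (if (if false then true else false) then ((\h.false) 4) else (if true then true else false)) then (let m = (7 < 5) in ((\n.9) m)) else ((let k = 2 in 5) - (2 + 3)))))
step 3: [beta@0.0] (if (5 < 5) then (let u = (((9 < 2) || ((\v.v) true)) || (let w = 2 in true)) in (let p = (let q = (\r.u) in (\s.u)) in (((\t.3) true) + (let a = 5 in 9)))) else ((if (((\b.(\c.false)) 3) (let d = true in (\e.true))) then 1 else (((\f.(\g.2)) true) (false && false))) + (if (if (if false then true else false) then ((\h.false) 4) else (if true then true else false)) then (let m = (7 < 5) in ((\n.9) m)) else ((let k = 2 in 5) - (2 + 3)))))
step 4: [delta@0] (if false then (let u = (((9 < 2) || ((\v.v) true)) || (let w = 2 in true)) in (let p = (let q = (\r.u) in (\s.u)) in (((\t.3) true) + (let a = 5 in 9)))) else ((if (((\b.(\c.false)) 3) (let d = true in (\e.true))) then 1 else (((\f.(\g.2)) true) (false && false))) + (if (if (if false then true else false) then ((\h.false) 4) else (if true then true else false)) then (let m = (7 < 5) in ((\n.9) m)) else ((let k = 2 in 5) - (2 + 3)))))
step 5: [if@root] ((if (((\b.(\c.false)) 3) (let d = true in (\e.true))) then 1 else (((\f.(\g.2)) true) (false && false))) + (if (if (if false then true else false) then ((\h.false) 4) else (if true then true else false)) then (let m = (7 < 5) in ((\n.9) m)) else ((let k = 2 in 5) - (2 + 3))))
step 6: [beta@0.0.0] ((if ((\c.false) (let d = true in (\e.true))) then 1 else (((\f.(\g.2)) true) (false && false))) + (if (if (if false then true else false) then ((\h.false) 4) else (if true then true else false)) then (let m = (7 < 5) in ((\n.9) m)) else ((let k = 2 in 5) - (2 + 3))))
step 7: [beta@0.0] ((if false then 1 else (((\f.(\g.2)) true) (false && false))) + (if (if (if false then true else false) then ((\h.false) 4) else (if true then true else false)) then (let m = (7 < 5) in ((\n.9) m)) else ((let k = 2 in 5) - (2 + 3))))
step 8: [if@0] ((((\f.(\g.2)) true) (false && false)) + (if (if (if false then true else false) then ((\h.false) 4) else (if true then true else false)) then (let m = (7 < 5) in ((\n.9) m)) else ((let k = 2 in 5) - (2 + 3))))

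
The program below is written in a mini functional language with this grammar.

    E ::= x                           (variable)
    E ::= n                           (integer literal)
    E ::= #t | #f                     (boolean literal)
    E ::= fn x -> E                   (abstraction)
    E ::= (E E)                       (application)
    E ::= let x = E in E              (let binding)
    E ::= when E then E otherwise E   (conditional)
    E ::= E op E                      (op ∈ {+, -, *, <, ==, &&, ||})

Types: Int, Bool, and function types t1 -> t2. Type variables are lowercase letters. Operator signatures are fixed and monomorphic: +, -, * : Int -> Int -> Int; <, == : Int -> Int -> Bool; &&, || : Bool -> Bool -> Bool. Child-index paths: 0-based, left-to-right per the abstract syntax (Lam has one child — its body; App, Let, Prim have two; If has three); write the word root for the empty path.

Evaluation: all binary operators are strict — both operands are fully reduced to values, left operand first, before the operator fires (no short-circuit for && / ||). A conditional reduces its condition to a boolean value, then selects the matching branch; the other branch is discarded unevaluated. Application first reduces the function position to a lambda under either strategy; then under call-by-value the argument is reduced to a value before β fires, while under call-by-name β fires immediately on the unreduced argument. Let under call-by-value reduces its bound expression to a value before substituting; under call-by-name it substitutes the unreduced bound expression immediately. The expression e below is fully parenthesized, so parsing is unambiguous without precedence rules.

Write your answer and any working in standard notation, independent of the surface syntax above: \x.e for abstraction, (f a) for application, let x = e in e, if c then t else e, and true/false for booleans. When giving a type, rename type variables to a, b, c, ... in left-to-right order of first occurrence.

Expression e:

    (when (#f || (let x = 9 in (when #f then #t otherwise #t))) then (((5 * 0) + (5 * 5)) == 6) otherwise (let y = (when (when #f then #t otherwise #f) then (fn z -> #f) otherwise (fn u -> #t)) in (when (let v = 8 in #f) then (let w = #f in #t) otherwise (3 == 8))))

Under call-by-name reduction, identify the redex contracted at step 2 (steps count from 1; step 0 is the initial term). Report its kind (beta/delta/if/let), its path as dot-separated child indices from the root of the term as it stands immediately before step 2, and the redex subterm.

Working:
step 0: (if (false || (let x = 9 in (if false then true else true))) then (((5 * 0) + (5 * 5)) == 6) else (let y = (if (if false then true else false) then (\z.false) else (\u.true)) in (if (let v = 8 in false) then (let w = false in true) else (3 == 8))))
step 1: [let@0.1] (if (false || (if false then true else true)) then (((5 * 0) + (5 * 5)) == 6) else (let y = (if (if false then true else false) then (\z.false) else (\u.true)) in (if (let v = 8 in false) then (let w = false in true) else (3 == 8))))
step 2: [if@0.1] (if (false || true) then (((5 * 0) + (5 * 5)) == 6) else (let y = (if (if false then true else false) then (\z.false) else (\u.true)) in (if (let v = 8 in false) then (let w = false in true) else (3 == 8))))

Answer: if at 0.1 : (if false then true else true)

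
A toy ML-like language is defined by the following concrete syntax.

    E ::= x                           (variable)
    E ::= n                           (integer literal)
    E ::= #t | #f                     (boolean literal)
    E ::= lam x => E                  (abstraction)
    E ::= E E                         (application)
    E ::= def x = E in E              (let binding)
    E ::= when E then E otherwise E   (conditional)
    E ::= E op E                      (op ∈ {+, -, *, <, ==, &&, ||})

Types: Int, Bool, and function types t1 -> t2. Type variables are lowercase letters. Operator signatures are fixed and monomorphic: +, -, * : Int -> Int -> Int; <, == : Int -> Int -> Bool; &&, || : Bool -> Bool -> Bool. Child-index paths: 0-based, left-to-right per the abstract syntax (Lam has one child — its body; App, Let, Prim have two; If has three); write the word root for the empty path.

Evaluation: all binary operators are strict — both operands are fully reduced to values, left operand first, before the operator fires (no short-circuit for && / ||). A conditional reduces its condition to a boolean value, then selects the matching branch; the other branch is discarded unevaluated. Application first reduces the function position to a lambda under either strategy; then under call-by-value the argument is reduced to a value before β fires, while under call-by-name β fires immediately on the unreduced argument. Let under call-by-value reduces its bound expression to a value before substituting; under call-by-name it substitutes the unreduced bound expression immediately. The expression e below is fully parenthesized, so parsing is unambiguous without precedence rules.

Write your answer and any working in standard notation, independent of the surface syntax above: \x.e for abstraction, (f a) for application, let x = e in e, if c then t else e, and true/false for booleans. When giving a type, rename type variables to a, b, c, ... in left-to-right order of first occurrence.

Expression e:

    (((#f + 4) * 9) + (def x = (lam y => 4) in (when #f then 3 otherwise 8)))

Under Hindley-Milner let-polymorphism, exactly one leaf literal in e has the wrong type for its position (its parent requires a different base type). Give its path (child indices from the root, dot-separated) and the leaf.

Answer: 0.0.0 : false

Working:
  unify Bool ~ Int
  FAIL: mismatch Bool ~ Int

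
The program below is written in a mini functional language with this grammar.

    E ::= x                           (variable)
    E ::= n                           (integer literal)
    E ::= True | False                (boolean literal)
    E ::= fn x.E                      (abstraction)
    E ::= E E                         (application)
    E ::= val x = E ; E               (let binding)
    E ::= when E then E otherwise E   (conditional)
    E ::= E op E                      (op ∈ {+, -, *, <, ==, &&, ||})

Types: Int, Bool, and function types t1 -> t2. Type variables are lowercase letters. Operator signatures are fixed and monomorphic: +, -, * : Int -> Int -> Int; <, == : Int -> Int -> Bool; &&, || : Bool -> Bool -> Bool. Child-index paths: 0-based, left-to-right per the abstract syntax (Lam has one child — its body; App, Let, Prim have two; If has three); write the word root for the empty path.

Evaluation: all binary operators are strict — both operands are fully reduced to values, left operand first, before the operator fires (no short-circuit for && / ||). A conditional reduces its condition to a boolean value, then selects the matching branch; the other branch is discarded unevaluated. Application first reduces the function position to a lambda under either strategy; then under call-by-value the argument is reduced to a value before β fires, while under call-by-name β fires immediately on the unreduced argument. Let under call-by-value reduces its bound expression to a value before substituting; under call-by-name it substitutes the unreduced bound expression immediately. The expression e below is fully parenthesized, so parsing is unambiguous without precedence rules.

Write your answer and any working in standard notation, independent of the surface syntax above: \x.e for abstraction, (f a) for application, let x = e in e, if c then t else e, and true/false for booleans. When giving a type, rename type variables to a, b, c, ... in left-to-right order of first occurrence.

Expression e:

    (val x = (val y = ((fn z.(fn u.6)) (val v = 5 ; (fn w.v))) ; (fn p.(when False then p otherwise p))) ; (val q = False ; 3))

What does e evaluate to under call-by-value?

Trace:
step 0: (let x = (let y = ((\z.(\u.6)) (let v = 5 in (\w.v))) in (\p.(if false then p else p))) in (let q = false in 3))
step 1: [let@0.0.1] (let x = (let y = ((\z.(\u.6)) (\w.5)) in (\p.(if false then p else p))) in (let q = false in 3))
step 2: [beta@0.0] (let x = (let y = (\u.6) in (\p.(if false then p else p))) in (let q = false in 3))
step 3: [let@0] (let x = (\p.(if false then p else p)) in (let q = false in 3))
step 4: [let@root] (let q = false in 3)
step 5: [let@root] 3

Answer: 3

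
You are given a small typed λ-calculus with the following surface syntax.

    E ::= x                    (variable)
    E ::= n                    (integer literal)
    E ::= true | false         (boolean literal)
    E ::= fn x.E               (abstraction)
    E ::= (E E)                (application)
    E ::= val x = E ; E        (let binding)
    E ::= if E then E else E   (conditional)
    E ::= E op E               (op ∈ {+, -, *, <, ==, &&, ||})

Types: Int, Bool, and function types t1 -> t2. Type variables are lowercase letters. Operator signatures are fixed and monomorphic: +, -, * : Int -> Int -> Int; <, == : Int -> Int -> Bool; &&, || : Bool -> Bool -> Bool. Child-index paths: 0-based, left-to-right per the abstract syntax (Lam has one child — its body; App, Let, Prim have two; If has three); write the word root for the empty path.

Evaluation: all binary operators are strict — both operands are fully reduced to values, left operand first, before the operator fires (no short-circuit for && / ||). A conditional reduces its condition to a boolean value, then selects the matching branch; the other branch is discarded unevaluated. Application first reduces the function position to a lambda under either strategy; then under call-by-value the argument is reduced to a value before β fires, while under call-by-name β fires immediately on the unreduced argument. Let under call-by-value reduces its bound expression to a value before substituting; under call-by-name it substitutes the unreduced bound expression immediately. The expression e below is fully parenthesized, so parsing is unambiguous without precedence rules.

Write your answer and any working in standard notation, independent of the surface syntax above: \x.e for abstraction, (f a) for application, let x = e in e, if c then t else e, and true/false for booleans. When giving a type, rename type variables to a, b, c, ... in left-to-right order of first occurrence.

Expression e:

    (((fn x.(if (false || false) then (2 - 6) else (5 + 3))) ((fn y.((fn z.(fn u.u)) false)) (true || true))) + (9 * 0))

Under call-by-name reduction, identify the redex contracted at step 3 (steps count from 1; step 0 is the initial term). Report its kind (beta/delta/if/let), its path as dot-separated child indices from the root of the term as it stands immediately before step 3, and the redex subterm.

Answer: if at 0 : (if false then (2 - 6) else (5 + 3))

Working:
step 0: (((\x.(if (false || false) then (2 - 6) else (5 + 3))) ((\y.((\z.(\u.u)) false)) (true || true))) + (9 * 0))
step 1: [beta@0] ((if (false || false) then (2 - 6) else (5 + 3)) + (9 * 0))
step 2: [delta@0.0] ((if false then (2 - 6) else (5 + 3)) + (9 * 0))
step 3: [if@0] ((5 + 3) + (9 * 0))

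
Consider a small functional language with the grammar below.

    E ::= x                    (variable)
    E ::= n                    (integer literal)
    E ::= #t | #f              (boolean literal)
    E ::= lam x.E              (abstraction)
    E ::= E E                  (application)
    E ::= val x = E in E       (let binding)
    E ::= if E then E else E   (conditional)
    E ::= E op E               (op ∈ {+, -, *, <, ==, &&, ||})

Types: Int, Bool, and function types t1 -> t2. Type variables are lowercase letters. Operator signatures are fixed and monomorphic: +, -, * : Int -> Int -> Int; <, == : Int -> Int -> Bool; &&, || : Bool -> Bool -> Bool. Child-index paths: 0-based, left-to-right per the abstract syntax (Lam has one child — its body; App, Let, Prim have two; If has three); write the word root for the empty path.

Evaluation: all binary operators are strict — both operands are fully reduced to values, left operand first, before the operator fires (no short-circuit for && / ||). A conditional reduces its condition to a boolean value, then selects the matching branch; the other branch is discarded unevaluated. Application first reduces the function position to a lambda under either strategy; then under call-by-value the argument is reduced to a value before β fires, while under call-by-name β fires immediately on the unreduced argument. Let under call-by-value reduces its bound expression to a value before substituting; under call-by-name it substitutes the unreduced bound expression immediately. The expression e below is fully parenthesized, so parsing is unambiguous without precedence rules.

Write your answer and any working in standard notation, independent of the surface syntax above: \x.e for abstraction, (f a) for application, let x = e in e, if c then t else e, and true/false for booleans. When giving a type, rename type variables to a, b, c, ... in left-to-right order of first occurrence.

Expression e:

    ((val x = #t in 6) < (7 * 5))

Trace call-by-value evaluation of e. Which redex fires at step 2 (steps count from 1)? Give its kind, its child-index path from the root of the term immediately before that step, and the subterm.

Trace:
step 0: ((let x = true in 6) < (7 * 5))
step 1: [let@0] (6 < (7 * 5))
step 2: [delta@1] (6 < 35)

Answer: delta at 1 : (7 * 5)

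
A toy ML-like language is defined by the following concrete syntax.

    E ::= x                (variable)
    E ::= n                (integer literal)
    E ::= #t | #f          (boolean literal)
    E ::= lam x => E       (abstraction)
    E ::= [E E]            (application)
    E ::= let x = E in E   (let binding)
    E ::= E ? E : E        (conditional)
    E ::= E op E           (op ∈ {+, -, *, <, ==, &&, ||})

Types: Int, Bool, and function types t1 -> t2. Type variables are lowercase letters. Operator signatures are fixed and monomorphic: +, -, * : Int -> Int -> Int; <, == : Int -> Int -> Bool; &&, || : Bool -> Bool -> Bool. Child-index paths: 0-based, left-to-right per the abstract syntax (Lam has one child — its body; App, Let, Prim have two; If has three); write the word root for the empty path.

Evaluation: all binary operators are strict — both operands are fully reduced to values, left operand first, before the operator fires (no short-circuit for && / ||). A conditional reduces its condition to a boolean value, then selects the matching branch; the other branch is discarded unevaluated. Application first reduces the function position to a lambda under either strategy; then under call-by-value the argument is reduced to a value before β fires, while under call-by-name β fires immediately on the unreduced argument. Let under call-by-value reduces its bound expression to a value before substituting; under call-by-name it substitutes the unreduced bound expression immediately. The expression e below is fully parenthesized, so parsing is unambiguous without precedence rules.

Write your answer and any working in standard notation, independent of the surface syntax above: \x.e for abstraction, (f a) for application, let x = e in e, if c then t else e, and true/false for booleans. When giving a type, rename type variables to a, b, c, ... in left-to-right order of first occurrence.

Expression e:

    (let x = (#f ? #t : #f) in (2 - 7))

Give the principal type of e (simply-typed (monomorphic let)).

Answer: Int

Trace:
  unify Bool ~ Bool
  unify Bool ~ Bool
let x : Bool
  unify Int ~ Int
  unify Int ~ Int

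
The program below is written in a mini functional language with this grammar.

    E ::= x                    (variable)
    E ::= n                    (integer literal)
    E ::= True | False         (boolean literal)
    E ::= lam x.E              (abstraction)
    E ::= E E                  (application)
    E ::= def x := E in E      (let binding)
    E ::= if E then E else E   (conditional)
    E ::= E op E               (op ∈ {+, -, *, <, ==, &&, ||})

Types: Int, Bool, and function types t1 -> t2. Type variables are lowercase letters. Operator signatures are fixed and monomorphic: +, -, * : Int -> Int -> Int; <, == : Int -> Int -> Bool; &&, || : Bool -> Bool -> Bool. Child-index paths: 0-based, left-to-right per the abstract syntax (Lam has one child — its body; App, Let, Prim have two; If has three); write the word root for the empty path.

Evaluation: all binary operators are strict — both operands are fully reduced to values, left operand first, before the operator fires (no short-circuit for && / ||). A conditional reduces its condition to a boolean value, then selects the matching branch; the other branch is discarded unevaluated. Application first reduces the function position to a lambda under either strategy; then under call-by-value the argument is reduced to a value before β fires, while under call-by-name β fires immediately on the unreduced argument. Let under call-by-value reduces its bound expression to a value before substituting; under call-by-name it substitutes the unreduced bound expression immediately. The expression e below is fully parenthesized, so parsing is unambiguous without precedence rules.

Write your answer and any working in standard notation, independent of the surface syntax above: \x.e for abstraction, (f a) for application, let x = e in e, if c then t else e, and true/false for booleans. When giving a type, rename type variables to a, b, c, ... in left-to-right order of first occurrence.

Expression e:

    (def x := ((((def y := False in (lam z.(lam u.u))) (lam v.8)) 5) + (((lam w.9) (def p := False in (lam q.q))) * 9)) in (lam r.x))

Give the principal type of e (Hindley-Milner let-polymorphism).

Answer: a -> Int

Working:
let y : Bool
u : b
\u._ : b -> b
\z._ : a -> b -> b
\v._ : c -> Int
  unify a -> b -> b ~ (c -> Int) -> d
  unify a ~ c -> Int
  unify b -> b ~ d
_ _ : b -> b
  unify b -> b ~ Int -> e
  unify b ~ Int
  unify Int ~ e
_ _ : Int
  unify Int ~ Int
\w._ : f -> Int
let p : Bool
q : g
\q._ : g -> g
  unify f -> Int ~ (g -> g) -> h
  unify f ~ g -> g
  unify Int ~ h
_ _ : Int
  unify Int ~ Int
  unify Int ~ Int
  unify Int ~ Int
let x : Int
x : Int
\r._ : i -> Int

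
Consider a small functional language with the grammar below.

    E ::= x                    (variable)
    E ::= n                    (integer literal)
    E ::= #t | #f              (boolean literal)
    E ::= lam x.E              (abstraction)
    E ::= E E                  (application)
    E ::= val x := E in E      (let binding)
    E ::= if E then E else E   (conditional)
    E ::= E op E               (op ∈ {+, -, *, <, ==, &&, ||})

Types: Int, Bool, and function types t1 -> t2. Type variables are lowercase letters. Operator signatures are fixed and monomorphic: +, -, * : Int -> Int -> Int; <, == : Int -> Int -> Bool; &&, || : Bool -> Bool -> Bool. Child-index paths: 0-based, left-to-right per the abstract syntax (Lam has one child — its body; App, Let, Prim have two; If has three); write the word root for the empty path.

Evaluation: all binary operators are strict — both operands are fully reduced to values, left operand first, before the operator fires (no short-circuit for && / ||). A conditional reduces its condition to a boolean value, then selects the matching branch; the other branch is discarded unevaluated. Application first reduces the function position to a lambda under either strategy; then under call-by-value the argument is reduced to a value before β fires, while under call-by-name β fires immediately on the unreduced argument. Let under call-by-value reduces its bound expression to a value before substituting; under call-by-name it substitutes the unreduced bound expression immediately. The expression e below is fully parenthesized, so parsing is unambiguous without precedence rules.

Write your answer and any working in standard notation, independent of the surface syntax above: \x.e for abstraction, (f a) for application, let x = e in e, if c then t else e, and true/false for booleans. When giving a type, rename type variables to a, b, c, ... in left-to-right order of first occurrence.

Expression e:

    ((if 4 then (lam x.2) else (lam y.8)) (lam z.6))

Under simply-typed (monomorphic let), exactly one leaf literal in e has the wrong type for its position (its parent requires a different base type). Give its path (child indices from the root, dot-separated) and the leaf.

Answer: 0.0 : 4

Derivation:
  unify Int ~ Bool
  FAIL: mismatch Int ~ Bool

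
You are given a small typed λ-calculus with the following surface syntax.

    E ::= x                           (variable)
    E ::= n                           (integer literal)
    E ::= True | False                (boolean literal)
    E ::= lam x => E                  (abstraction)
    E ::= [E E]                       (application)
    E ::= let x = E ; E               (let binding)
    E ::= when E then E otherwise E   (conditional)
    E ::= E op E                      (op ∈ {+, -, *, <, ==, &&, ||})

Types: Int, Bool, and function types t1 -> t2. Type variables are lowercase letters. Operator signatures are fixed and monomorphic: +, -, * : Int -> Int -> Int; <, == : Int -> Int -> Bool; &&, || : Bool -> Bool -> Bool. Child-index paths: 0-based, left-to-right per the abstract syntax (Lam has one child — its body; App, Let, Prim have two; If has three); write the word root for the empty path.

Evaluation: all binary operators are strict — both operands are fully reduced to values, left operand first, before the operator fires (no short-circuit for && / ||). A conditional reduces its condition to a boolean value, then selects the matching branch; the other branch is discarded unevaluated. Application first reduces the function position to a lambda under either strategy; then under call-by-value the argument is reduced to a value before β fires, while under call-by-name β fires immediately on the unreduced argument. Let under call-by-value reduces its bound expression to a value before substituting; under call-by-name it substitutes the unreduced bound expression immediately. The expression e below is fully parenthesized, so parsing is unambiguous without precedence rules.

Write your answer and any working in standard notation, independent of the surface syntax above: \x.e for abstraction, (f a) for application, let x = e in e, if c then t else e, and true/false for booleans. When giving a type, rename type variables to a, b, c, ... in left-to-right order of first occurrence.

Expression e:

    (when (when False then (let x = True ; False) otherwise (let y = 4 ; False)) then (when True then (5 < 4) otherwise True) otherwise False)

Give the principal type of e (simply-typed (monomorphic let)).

Working:
  unify Bool ~ Bool
let x : Bool
let y : Int
  unify Bool ~ Bool
  unify Bool ~ Bool
  unify Bool ~ Bool
  unify Int ~ Int
  unify Int ~ Int
  unify Bool ~ Bool
  unify Bool ~ Bool

Answer: Bool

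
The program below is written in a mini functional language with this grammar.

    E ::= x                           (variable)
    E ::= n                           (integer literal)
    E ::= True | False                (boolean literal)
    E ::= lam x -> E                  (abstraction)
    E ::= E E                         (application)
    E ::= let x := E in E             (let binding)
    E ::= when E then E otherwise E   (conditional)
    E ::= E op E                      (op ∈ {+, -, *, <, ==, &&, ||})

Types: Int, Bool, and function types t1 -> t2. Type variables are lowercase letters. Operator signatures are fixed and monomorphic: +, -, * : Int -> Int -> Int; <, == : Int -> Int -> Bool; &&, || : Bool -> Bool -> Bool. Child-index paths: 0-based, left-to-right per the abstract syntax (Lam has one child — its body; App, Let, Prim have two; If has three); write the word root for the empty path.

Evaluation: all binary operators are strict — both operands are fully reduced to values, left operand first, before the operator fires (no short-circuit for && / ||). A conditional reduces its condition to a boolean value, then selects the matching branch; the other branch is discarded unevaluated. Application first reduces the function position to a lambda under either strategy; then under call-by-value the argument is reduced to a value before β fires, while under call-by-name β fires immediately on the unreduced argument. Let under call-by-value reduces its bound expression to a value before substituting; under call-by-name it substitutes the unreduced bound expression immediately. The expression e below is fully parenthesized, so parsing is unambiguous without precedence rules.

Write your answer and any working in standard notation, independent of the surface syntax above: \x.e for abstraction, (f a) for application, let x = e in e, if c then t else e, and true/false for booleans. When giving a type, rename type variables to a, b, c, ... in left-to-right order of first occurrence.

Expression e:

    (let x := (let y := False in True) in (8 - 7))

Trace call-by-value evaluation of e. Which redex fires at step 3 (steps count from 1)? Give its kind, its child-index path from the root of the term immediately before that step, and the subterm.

Derivation:
step 0: (let x = (let y = false in true) in (8 - 7))
step 1: [let@0] (let x = true in (8 - 7))
step 2: [let@root] (8 - 7)
step 3: [delta@root] 1

Answer: delta at root : (8 - 7)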